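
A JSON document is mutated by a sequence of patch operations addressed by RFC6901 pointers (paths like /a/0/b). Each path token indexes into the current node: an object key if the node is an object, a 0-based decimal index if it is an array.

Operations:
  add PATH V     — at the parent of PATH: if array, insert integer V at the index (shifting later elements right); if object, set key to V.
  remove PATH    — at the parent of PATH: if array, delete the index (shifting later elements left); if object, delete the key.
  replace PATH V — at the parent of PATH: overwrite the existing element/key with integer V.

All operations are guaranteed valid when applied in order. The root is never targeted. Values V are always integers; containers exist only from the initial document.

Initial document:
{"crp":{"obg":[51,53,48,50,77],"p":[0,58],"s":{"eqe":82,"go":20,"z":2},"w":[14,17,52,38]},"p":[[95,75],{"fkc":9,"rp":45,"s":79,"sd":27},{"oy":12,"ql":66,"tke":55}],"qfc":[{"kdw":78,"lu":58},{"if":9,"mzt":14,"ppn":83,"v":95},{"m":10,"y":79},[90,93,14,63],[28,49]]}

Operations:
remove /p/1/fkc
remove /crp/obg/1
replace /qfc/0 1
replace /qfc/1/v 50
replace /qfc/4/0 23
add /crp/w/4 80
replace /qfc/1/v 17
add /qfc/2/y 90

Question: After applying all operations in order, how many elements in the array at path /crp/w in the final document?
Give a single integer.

Answer: 5

Derivation:
After op 1 (remove /p/1/fkc): {"crp":{"obg":[51,53,48,50,77],"p":[0,58],"s":{"eqe":82,"go":20,"z":2},"w":[14,17,52,38]},"p":[[95,75],{"rp":45,"s":79,"sd":27},{"oy":12,"ql":66,"tke":55}],"qfc":[{"kdw":78,"lu":58},{"if":9,"mzt":14,"ppn":83,"v":95},{"m":10,"y":79},[90,93,14,63],[28,49]]}
After op 2 (remove /crp/obg/1): {"crp":{"obg":[51,48,50,77],"p":[0,58],"s":{"eqe":82,"go":20,"z":2},"w":[14,17,52,38]},"p":[[95,75],{"rp":45,"s":79,"sd":27},{"oy":12,"ql":66,"tke":55}],"qfc":[{"kdw":78,"lu":58},{"if":9,"mzt":14,"ppn":83,"v":95},{"m":10,"y":79},[90,93,14,63],[28,49]]}
After op 3 (replace /qfc/0 1): {"crp":{"obg":[51,48,50,77],"p":[0,58],"s":{"eqe":82,"go":20,"z":2},"w":[14,17,52,38]},"p":[[95,75],{"rp":45,"s":79,"sd":27},{"oy":12,"ql":66,"tke":55}],"qfc":[1,{"if":9,"mzt":14,"ppn":83,"v":95},{"m":10,"y":79},[90,93,14,63],[28,49]]}
After op 4 (replace /qfc/1/v 50): {"crp":{"obg":[51,48,50,77],"p":[0,58],"s":{"eqe":82,"go":20,"z":2},"w":[14,17,52,38]},"p":[[95,75],{"rp":45,"s":79,"sd":27},{"oy":12,"ql":66,"tke":55}],"qfc":[1,{"if":9,"mzt":14,"ppn":83,"v":50},{"m":10,"y":79},[90,93,14,63],[28,49]]}
After op 5 (replace /qfc/4/0 23): {"crp":{"obg":[51,48,50,77],"p":[0,58],"s":{"eqe":82,"go":20,"z":2},"w":[14,17,52,38]},"p":[[95,75],{"rp":45,"s":79,"sd":27},{"oy":12,"ql":66,"tke":55}],"qfc":[1,{"if":9,"mzt":14,"ppn":83,"v":50},{"m":10,"y":79},[90,93,14,63],[23,49]]}
After op 6 (add /crp/w/4 80): {"crp":{"obg":[51,48,50,77],"p":[0,58],"s":{"eqe":82,"go":20,"z":2},"w":[14,17,52,38,80]},"p":[[95,75],{"rp":45,"s":79,"sd":27},{"oy":12,"ql":66,"tke":55}],"qfc":[1,{"if":9,"mzt":14,"ppn":83,"v":50},{"m":10,"y":79},[90,93,14,63],[23,49]]}
After op 7 (replace /qfc/1/v 17): {"crp":{"obg":[51,48,50,77],"p":[0,58],"s":{"eqe":82,"go":20,"z":2},"w":[14,17,52,38,80]},"p":[[95,75],{"rp":45,"s":79,"sd":27},{"oy":12,"ql":66,"tke":55}],"qfc":[1,{"if":9,"mzt":14,"ppn":83,"v":17},{"m":10,"y":79},[90,93,14,63],[23,49]]}
After op 8 (add /qfc/2/y 90): {"crp":{"obg":[51,48,50,77],"p":[0,58],"s":{"eqe":82,"go":20,"z":2},"w":[14,17,52,38,80]},"p":[[95,75],{"rp":45,"s":79,"sd":27},{"oy":12,"ql":66,"tke":55}],"qfc":[1,{"if":9,"mzt":14,"ppn":83,"v":17},{"m":10,"y":90},[90,93,14,63],[23,49]]}
Size at path /crp/w: 5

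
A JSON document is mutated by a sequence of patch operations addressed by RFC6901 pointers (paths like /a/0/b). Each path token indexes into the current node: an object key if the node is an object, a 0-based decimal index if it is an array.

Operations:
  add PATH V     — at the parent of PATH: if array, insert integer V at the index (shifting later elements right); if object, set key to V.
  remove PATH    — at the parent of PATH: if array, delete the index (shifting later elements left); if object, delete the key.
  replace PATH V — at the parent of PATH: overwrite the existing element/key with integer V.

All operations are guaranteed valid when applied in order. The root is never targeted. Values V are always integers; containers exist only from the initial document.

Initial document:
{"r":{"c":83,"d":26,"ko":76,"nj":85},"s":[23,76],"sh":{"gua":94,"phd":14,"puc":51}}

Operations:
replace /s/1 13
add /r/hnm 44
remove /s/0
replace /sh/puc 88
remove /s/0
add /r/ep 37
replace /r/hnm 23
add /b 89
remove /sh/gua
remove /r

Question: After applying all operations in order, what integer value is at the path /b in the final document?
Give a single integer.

Answer: 89

Derivation:
After op 1 (replace /s/1 13): {"r":{"c":83,"d":26,"ko":76,"nj":85},"s":[23,13],"sh":{"gua":94,"phd":14,"puc":51}}
After op 2 (add /r/hnm 44): {"r":{"c":83,"d":26,"hnm":44,"ko":76,"nj":85},"s":[23,13],"sh":{"gua":94,"phd":14,"puc":51}}
After op 3 (remove /s/0): {"r":{"c":83,"d":26,"hnm":44,"ko":76,"nj":85},"s":[13],"sh":{"gua":94,"phd":14,"puc":51}}
After op 4 (replace /sh/puc 88): {"r":{"c":83,"d":26,"hnm":44,"ko":76,"nj":85},"s":[13],"sh":{"gua":94,"phd":14,"puc":88}}
After op 5 (remove /s/0): {"r":{"c":83,"d":26,"hnm":44,"ko":76,"nj":85},"s":[],"sh":{"gua":94,"phd":14,"puc":88}}
After op 6 (add /r/ep 37): {"r":{"c":83,"d":26,"ep":37,"hnm":44,"ko":76,"nj":85},"s":[],"sh":{"gua":94,"phd":14,"puc":88}}
After op 7 (replace /r/hnm 23): {"r":{"c":83,"d":26,"ep":37,"hnm":23,"ko":76,"nj":85},"s":[],"sh":{"gua":94,"phd":14,"puc":88}}
After op 8 (add /b 89): {"b":89,"r":{"c":83,"d":26,"ep":37,"hnm":23,"ko":76,"nj":85},"s":[],"sh":{"gua":94,"phd":14,"puc":88}}
After op 9 (remove /sh/gua): {"b":89,"r":{"c":83,"d":26,"ep":37,"hnm":23,"ko":76,"nj":85},"s":[],"sh":{"phd":14,"puc":88}}
After op 10 (remove /r): {"b":89,"s":[],"sh":{"phd":14,"puc":88}}
Value at /b: 89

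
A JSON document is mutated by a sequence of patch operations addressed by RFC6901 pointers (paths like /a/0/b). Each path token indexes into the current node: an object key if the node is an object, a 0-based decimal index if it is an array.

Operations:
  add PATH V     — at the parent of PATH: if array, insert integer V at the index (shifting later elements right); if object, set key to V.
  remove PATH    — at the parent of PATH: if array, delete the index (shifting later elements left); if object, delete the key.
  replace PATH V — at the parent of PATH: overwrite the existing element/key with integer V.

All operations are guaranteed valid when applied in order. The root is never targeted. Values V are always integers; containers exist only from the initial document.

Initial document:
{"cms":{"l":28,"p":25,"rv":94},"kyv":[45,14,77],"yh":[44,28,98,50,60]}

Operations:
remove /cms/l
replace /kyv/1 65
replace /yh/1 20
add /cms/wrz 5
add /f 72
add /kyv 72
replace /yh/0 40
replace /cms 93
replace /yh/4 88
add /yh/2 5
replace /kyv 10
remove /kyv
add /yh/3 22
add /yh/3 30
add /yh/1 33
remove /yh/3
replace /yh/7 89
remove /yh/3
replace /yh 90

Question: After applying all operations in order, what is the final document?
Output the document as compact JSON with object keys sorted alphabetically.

Answer: {"cms":93,"f":72,"yh":90}

Derivation:
After op 1 (remove /cms/l): {"cms":{"p":25,"rv":94},"kyv":[45,14,77],"yh":[44,28,98,50,60]}
After op 2 (replace /kyv/1 65): {"cms":{"p":25,"rv":94},"kyv":[45,65,77],"yh":[44,28,98,50,60]}
After op 3 (replace /yh/1 20): {"cms":{"p":25,"rv":94},"kyv":[45,65,77],"yh":[44,20,98,50,60]}
After op 4 (add /cms/wrz 5): {"cms":{"p":25,"rv":94,"wrz":5},"kyv":[45,65,77],"yh":[44,20,98,50,60]}
After op 5 (add /f 72): {"cms":{"p":25,"rv":94,"wrz":5},"f":72,"kyv":[45,65,77],"yh":[44,20,98,50,60]}
After op 6 (add /kyv 72): {"cms":{"p":25,"rv":94,"wrz":5},"f":72,"kyv":72,"yh":[44,20,98,50,60]}
After op 7 (replace /yh/0 40): {"cms":{"p":25,"rv":94,"wrz":5},"f":72,"kyv":72,"yh":[40,20,98,50,60]}
After op 8 (replace /cms 93): {"cms":93,"f":72,"kyv":72,"yh":[40,20,98,50,60]}
After op 9 (replace /yh/4 88): {"cms":93,"f":72,"kyv":72,"yh":[40,20,98,50,88]}
After op 10 (add /yh/2 5): {"cms":93,"f":72,"kyv":72,"yh":[40,20,5,98,50,88]}
After op 11 (replace /kyv 10): {"cms":93,"f":72,"kyv":10,"yh":[40,20,5,98,50,88]}
After op 12 (remove /kyv): {"cms":93,"f":72,"yh":[40,20,5,98,50,88]}
After op 13 (add /yh/3 22): {"cms":93,"f":72,"yh":[40,20,5,22,98,50,88]}
After op 14 (add /yh/3 30): {"cms":93,"f":72,"yh":[40,20,5,30,22,98,50,88]}
After op 15 (add /yh/1 33): {"cms":93,"f":72,"yh":[40,33,20,5,30,22,98,50,88]}
After op 16 (remove /yh/3): {"cms":93,"f":72,"yh":[40,33,20,30,22,98,50,88]}
After op 17 (replace /yh/7 89): {"cms":93,"f":72,"yh":[40,33,20,30,22,98,50,89]}
After op 18 (remove /yh/3): {"cms":93,"f":72,"yh":[40,33,20,22,98,50,89]}
After op 19 (replace /yh 90): {"cms":93,"f":72,"yh":90}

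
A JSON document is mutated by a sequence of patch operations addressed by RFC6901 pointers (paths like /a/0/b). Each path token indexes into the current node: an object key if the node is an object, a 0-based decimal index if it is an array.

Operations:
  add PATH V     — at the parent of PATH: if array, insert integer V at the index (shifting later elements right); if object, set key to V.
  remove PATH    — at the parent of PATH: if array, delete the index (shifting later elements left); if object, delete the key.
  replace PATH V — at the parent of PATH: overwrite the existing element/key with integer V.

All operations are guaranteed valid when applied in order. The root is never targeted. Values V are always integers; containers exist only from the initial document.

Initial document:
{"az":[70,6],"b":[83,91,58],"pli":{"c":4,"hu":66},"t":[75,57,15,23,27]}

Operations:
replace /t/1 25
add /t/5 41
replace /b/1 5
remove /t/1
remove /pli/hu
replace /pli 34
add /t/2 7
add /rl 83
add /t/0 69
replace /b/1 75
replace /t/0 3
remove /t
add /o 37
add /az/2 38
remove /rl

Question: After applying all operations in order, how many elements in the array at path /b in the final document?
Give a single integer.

After op 1 (replace /t/1 25): {"az":[70,6],"b":[83,91,58],"pli":{"c":4,"hu":66},"t":[75,25,15,23,27]}
After op 2 (add /t/5 41): {"az":[70,6],"b":[83,91,58],"pli":{"c":4,"hu":66},"t":[75,25,15,23,27,41]}
After op 3 (replace /b/1 5): {"az":[70,6],"b":[83,5,58],"pli":{"c":4,"hu":66},"t":[75,25,15,23,27,41]}
After op 4 (remove /t/1): {"az":[70,6],"b":[83,5,58],"pli":{"c":4,"hu":66},"t":[75,15,23,27,41]}
After op 5 (remove /pli/hu): {"az":[70,6],"b":[83,5,58],"pli":{"c":4},"t":[75,15,23,27,41]}
After op 6 (replace /pli 34): {"az":[70,6],"b":[83,5,58],"pli":34,"t":[75,15,23,27,41]}
After op 7 (add /t/2 7): {"az":[70,6],"b":[83,5,58],"pli":34,"t":[75,15,7,23,27,41]}
After op 8 (add /rl 83): {"az":[70,6],"b":[83,5,58],"pli":34,"rl":83,"t":[75,15,7,23,27,41]}
After op 9 (add /t/0 69): {"az":[70,6],"b":[83,5,58],"pli":34,"rl":83,"t":[69,75,15,7,23,27,41]}
After op 10 (replace /b/1 75): {"az":[70,6],"b":[83,75,58],"pli":34,"rl":83,"t":[69,75,15,7,23,27,41]}
After op 11 (replace /t/0 3): {"az":[70,6],"b":[83,75,58],"pli":34,"rl":83,"t":[3,75,15,7,23,27,41]}
After op 12 (remove /t): {"az":[70,6],"b":[83,75,58],"pli":34,"rl":83}
After op 13 (add /o 37): {"az":[70,6],"b":[83,75,58],"o":37,"pli":34,"rl":83}
After op 14 (add /az/2 38): {"az":[70,6,38],"b":[83,75,58],"o":37,"pli":34,"rl":83}
After op 15 (remove /rl): {"az":[70,6,38],"b":[83,75,58],"o":37,"pli":34}
Size at path /b: 3

Answer: 3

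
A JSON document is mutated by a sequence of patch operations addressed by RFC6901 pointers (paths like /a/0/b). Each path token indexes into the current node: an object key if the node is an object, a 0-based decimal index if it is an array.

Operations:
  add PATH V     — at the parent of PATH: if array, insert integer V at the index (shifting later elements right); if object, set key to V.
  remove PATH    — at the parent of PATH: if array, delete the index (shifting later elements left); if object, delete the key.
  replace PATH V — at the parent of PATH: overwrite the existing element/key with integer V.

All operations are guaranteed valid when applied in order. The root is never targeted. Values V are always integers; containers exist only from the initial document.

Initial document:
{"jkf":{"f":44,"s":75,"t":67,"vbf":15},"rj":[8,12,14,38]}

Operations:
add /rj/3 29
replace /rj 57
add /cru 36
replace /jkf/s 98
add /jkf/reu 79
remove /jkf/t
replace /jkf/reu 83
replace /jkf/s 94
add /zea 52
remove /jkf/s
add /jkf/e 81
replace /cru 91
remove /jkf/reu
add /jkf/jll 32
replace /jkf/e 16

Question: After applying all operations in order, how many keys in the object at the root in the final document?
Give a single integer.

After op 1 (add /rj/3 29): {"jkf":{"f":44,"s":75,"t":67,"vbf":15},"rj":[8,12,14,29,38]}
After op 2 (replace /rj 57): {"jkf":{"f":44,"s":75,"t":67,"vbf":15},"rj":57}
After op 3 (add /cru 36): {"cru":36,"jkf":{"f":44,"s":75,"t":67,"vbf":15},"rj":57}
After op 4 (replace /jkf/s 98): {"cru":36,"jkf":{"f":44,"s":98,"t":67,"vbf":15},"rj":57}
After op 5 (add /jkf/reu 79): {"cru":36,"jkf":{"f":44,"reu":79,"s":98,"t":67,"vbf":15},"rj":57}
After op 6 (remove /jkf/t): {"cru":36,"jkf":{"f":44,"reu":79,"s":98,"vbf":15},"rj":57}
After op 7 (replace /jkf/reu 83): {"cru":36,"jkf":{"f":44,"reu":83,"s":98,"vbf":15},"rj":57}
After op 8 (replace /jkf/s 94): {"cru":36,"jkf":{"f":44,"reu":83,"s":94,"vbf":15},"rj":57}
After op 9 (add /zea 52): {"cru":36,"jkf":{"f":44,"reu":83,"s":94,"vbf":15},"rj":57,"zea":52}
After op 10 (remove /jkf/s): {"cru":36,"jkf":{"f":44,"reu":83,"vbf":15},"rj":57,"zea":52}
After op 11 (add /jkf/e 81): {"cru":36,"jkf":{"e":81,"f":44,"reu":83,"vbf":15},"rj":57,"zea":52}
After op 12 (replace /cru 91): {"cru":91,"jkf":{"e":81,"f":44,"reu":83,"vbf":15},"rj":57,"zea":52}
After op 13 (remove /jkf/reu): {"cru":91,"jkf":{"e":81,"f":44,"vbf":15},"rj":57,"zea":52}
After op 14 (add /jkf/jll 32): {"cru":91,"jkf":{"e":81,"f":44,"jll":32,"vbf":15},"rj":57,"zea":52}
After op 15 (replace /jkf/e 16): {"cru":91,"jkf":{"e":16,"f":44,"jll":32,"vbf":15},"rj":57,"zea":52}
Size at the root: 4

Answer: 4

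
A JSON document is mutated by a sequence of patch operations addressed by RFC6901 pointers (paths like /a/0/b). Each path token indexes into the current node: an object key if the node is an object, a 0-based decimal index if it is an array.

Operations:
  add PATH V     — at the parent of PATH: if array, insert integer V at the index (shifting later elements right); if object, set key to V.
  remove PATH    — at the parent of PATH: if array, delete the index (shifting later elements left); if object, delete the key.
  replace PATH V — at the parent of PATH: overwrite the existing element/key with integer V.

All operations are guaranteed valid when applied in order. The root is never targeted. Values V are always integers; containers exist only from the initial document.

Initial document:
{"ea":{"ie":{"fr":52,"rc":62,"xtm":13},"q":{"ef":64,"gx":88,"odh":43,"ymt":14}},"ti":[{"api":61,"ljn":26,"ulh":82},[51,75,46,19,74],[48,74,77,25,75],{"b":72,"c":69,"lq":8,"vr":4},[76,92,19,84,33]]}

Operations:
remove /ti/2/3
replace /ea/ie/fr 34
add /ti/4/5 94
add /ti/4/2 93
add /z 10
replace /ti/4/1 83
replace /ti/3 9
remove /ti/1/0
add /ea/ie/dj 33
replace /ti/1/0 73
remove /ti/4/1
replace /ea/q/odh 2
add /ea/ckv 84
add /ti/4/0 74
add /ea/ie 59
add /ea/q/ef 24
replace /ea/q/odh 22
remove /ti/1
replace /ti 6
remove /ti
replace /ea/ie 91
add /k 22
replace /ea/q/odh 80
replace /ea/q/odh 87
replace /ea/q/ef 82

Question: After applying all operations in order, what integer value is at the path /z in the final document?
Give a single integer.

After op 1 (remove /ti/2/3): {"ea":{"ie":{"fr":52,"rc":62,"xtm":13},"q":{"ef":64,"gx":88,"odh":43,"ymt":14}},"ti":[{"api":61,"ljn":26,"ulh":82},[51,75,46,19,74],[48,74,77,75],{"b":72,"c":69,"lq":8,"vr":4},[76,92,19,84,33]]}
After op 2 (replace /ea/ie/fr 34): {"ea":{"ie":{"fr":34,"rc":62,"xtm":13},"q":{"ef":64,"gx":88,"odh":43,"ymt":14}},"ti":[{"api":61,"ljn":26,"ulh":82},[51,75,46,19,74],[48,74,77,75],{"b":72,"c":69,"lq":8,"vr":4},[76,92,19,84,33]]}
After op 3 (add /ti/4/5 94): {"ea":{"ie":{"fr":34,"rc":62,"xtm":13},"q":{"ef":64,"gx":88,"odh":43,"ymt":14}},"ti":[{"api":61,"ljn":26,"ulh":82},[51,75,46,19,74],[48,74,77,75],{"b":72,"c":69,"lq":8,"vr":4},[76,92,19,84,33,94]]}
After op 4 (add /ti/4/2 93): {"ea":{"ie":{"fr":34,"rc":62,"xtm":13},"q":{"ef":64,"gx":88,"odh":43,"ymt":14}},"ti":[{"api":61,"ljn":26,"ulh":82},[51,75,46,19,74],[48,74,77,75],{"b":72,"c":69,"lq":8,"vr":4},[76,92,93,19,84,33,94]]}
After op 5 (add /z 10): {"ea":{"ie":{"fr":34,"rc":62,"xtm":13},"q":{"ef":64,"gx":88,"odh":43,"ymt":14}},"ti":[{"api":61,"ljn":26,"ulh":82},[51,75,46,19,74],[48,74,77,75],{"b":72,"c":69,"lq":8,"vr":4},[76,92,93,19,84,33,94]],"z":10}
After op 6 (replace /ti/4/1 83): {"ea":{"ie":{"fr":34,"rc":62,"xtm":13},"q":{"ef":64,"gx":88,"odh":43,"ymt":14}},"ti":[{"api":61,"ljn":26,"ulh":82},[51,75,46,19,74],[48,74,77,75],{"b":72,"c":69,"lq":8,"vr":4},[76,83,93,19,84,33,94]],"z":10}
After op 7 (replace /ti/3 9): {"ea":{"ie":{"fr":34,"rc":62,"xtm":13},"q":{"ef":64,"gx":88,"odh":43,"ymt":14}},"ti":[{"api":61,"ljn":26,"ulh":82},[51,75,46,19,74],[48,74,77,75],9,[76,83,93,19,84,33,94]],"z":10}
After op 8 (remove /ti/1/0): {"ea":{"ie":{"fr":34,"rc":62,"xtm":13},"q":{"ef":64,"gx":88,"odh":43,"ymt":14}},"ti":[{"api":61,"ljn":26,"ulh":82},[75,46,19,74],[48,74,77,75],9,[76,83,93,19,84,33,94]],"z":10}
After op 9 (add /ea/ie/dj 33): {"ea":{"ie":{"dj":33,"fr":34,"rc":62,"xtm":13},"q":{"ef":64,"gx":88,"odh":43,"ymt":14}},"ti":[{"api":61,"ljn":26,"ulh":82},[75,46,19,74],[48,74,77,75],9,[76,83,93,19,84,33,94]],"z":10}
After op 10 (replace /ti/1/0 73): {"ea":{"ie":{"dj":33,"fr":34,"rc":62,"xtm":13},"q":{"ef":64,"gx":88,"odh":43,"ymt":14}},"ti":[{"api":61,"ljn":26,"ulh":82},[73,46,19,74],[48,74,77,75],9,[76,83,93,19,84,33,94]],"z":10}
After op 11 (remove /ti/4/1): {"ea":{"ie":{"dj":33,"fr":34,"rc":62,"xtm":13},"q":{"ef":64,"gx":88,"odh":43,"ymt":14}},"ti":[{"api":61,"ljn":26,"ulh":82},[73,46,19,74],[48,74,77,75],9,[76,93,19,84,33,94]],"z":10}
After op 12 (replace /ea/q/odh 2): {"ea":{"ie":{"dj":33,"fr":34,"rc":62,"xtm":13},"q":{"ef":64,"gx":88,"odh":2,"ymt":14}},"ti":[{"api":61,"ljn":26,"ulh":82},[73,46,19,74],[48,74,77,75],9,[76,93,19,84,33,94]],"z":10}
After op 13 (add /ea/ckv 84): {"ea":{"ckv":84,"ie":{"dj":33,"fr":34,"rc":62,"xtm":13},"q":{"ef":64,"gx":88,"odh":2,"ymt":14}},"ti":[{"api":61,"ljn":26,"ulh":82},[73,46,19,74],[48,74,77,75],9,[76,93,19,84,33,94]],"z":10}
After op 14 (add /ti/4/0 74): {"ea":{"ckv":84,"ie":{"dj":33,"fr":34,"rc":62,"xtm":13},"q":{"ef":64,"gx":88,"odh":2,"ymt":14}},"ti":[{"api":61,"ljn":26,"ulh":82},[73,46,19,74],[48,74,77,75],9,[74,76,93,19,84,33,94]],"z":10}
After op 15 (add /ea/ie 59): {"ea":{"ckv":84,"ie":59,"q":{"ef":64,"gx":88,"odh":2,"ymt":14}},"ti":[{"api":61,"ljn":26,"ulh":82},[73,46,19,74],[48,74,77,75],9,[74,76,93,19,84,33,94]],"z":10}
After op 16 (add /ea/q/ef 24): {"ea":{"ckv":84,"ie":59,"q":{"ef":24,"gx":88,"odh":2,"ymt":14}},"ti":[{"api":61,"ljn":26,"ulh":82},[73,46,19,74],[48,74,77,75],9,[74,76,93,19,84,33,94]],"z":10}
After op 17 (replace /ea/q/odh 22): {"ea":{"ckv":84,"ie":59,"q":{"ef":24,"gx":88,"odh":22,"ymt":14}},"ti":[{"api":61,"ljn":26,"ulh":82},[73,46,19,74],[48,74,77,75],9,[74,76,93,19,84,33,94]],"z":10}
After op 18 (remove /ti/1): {"ea":{"ckv":84,"ie":59,"q":{"ef":24,"gx":88,"odh":22,"ymt":14}},"ti":[{"api":61,"ljn":26,"ulh":82},[48,74,77,75],9,[74,76,93,19,84,33,94]],"z":10}
After op 19 (replace /ti 6): {"ea":{"ckv":84,"ie":59,"q":{"ef":24,"gx":88,"odh":22,"ymt":14}},"ti":6,"z":10}
After op 20 (remove /ti): {"ea":{"ckv":84,"ie":59,"q":{"ef":24,"gx":88,"odh":22,"ymt":14}},"z":10}
After op 21 (replace /ea/ie 91): {"ea":{"ckv":84,"ie":91,"q":{"ef":24,"gx":88,"odh":22,"ymt":14}},"z":10}
After op 22 (add /k 22): {"ea":{"ckv":84,"ie":91,"q":{"ef":24,"gx":88,"odh":22,"ymt":14}},"k":22,"z":10}
After op 23 (replace /ea/q/odh 80): {"ea":{"ckv":84,"ie":91,"q":{"ef":24,"gx":88,"odh":80,"ymt":14}},"k":22,"z":10}
After op 24 (replace /ea/q/odh 87): {"ea":{"ckv":84,"ie":91,"q":{"ef":24,"gx":88,"odh":87,"ymt":14}},"k":22,"z":10}
After op 25 (replace /ea/q/ef 82): {"ea":{"ckv":84,"ie":91,"q":{"ef":82,"gx":88,"odh":87,"ymt":14}},"k":22,"z":10}
Value at /z: 10

Answer: 10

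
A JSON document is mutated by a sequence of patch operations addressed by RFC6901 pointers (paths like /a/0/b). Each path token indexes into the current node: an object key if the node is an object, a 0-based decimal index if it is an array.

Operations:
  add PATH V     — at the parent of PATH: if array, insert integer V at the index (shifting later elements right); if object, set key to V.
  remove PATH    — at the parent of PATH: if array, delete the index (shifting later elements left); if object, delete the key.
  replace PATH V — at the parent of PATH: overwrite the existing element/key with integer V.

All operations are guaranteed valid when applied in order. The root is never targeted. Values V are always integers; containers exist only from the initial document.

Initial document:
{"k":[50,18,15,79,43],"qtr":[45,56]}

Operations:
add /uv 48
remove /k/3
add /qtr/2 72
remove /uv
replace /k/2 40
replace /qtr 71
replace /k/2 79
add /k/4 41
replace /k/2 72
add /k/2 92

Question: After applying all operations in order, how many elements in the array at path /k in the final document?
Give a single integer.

After op 1 (add /uv 48): {"k":[50,18,15,79,43],"qtr":[45,56],"uv":48}
After op 2 (remove /k/3): {"k":[50,18,15,43],"qtr":[45,56],"uv":48}
After op 3 (add /qtr/2 72): {"k":[50,18,15,43],"qtr":[45,56,72],"uv":48}
After op 4 (remove /uv): {"k":[50,18,15,43],"qtr":[45,56,72]}
After op 5 (replace /k/2 40): {"k":[50,18,40,43],"qtr":[45,56,72]}
After op 6 (replace /qtr 71): {"k":[50,18,40,43],"qtr":71}
After op 7 (replace /k/2 79): {"k":[50,18,79,43],"qtr":71}
After op 8 (add /k/4 41): {"k":[50,18,79,43,41],"qtr":71}
After op 9 (replace /k/2 72): {"k":[50,18,72,43,41],"qtr":71}
After op 10 (add /k/2 92): {"k":[50,18,92,72,43,41],"qtr":71}
Size at path /k: 6

Answer: 6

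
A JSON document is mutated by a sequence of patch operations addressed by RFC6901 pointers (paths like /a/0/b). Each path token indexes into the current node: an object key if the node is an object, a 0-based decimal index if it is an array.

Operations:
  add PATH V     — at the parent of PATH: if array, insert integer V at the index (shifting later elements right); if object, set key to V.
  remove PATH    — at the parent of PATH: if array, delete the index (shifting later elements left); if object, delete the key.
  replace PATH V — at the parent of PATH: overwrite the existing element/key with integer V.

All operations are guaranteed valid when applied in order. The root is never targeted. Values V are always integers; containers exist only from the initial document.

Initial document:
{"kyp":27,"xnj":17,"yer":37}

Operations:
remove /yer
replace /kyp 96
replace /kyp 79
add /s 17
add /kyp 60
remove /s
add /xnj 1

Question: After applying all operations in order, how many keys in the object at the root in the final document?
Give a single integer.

After op 1 (remove /yer): {"kyp":27,"xnj":17}
After op 2 (replace /kyp 96): {"kyp":96,"xnj":17}
After op 3 (replace /kyp 79): {"kyp":79,"xnj":17}
After op 4 (add /s 17): {"kyp":79,"s":17,"xnj":17}
After op 5 (add /kyp 60): {"kyp":60,"s":17,"xnj":17}
After op 6 (remove /s): {"kyp":60,"xnj":17}
After op 7 (add /xnj 1): {"kyp":60,"xnj":1}
Size at the root: 2

Answer: 2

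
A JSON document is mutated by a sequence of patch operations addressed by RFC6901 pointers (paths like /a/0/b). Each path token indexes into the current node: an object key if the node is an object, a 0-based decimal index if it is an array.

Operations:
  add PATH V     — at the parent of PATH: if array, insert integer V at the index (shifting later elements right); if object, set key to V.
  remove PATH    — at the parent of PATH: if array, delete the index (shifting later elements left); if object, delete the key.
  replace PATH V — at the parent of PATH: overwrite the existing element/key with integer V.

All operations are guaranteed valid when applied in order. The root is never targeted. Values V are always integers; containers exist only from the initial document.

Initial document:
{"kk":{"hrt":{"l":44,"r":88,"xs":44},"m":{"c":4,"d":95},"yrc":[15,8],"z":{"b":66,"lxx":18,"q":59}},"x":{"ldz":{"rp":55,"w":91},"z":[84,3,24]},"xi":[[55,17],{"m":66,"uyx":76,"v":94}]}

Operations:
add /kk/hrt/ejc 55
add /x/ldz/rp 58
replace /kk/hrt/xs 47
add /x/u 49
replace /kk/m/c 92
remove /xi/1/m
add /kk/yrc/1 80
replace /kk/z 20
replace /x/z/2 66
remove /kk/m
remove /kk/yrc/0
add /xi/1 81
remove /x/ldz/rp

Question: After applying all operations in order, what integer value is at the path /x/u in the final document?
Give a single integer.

Answer: 49

Derivation:
After op 1 (add /kk/hrt/ejc 55): {"kk":{"hrt":{"ejc":55,"l":44,"r":88,"xs":44},"m":{"c":4,"d":95},"yrc":[15,8],"z":{"b":66,"lxx":18,"q":59}},"x":{"ldz":{"rp":55,"w":91},"z":[84,3,24]},"xi":[[55,17],{"m":66,"uyx":76,"v":94}]}
After op 2 (add /x/ldz/rp 58): {"kk":{"hrt":{"ejc":55,"l":44,"r":88,"xs":44},"m":{"c":4,"d":95},"yrc":[15,8],"z":{"b":66,"lxx":18,"q":59}},"x":{"ldz":{"rp":58,"w":91},"z":[84,3,24]},"xi":[[55,17],{"m":66,"uyx":76,"v":94}]}
After op 3 (replace /kk/hrt/xs 47): {"kk":{"hrt":{"ejc":55,"l":44,"r":88,"xs":47},"m":{"c":4,"d":95},"yrc":[15,8],"z":{"b":66,"lxx":18,"q":59}},"x":{"ldz":{"rp":58,"w":91},"z":[84,3,24]},"xi":[[55,17],{"m":66,"uyx":76,"v":94}]}
After op 4 (add /x/u 49): {"kk":{"hrt":{"ejc":55,"l":44,"r":88,"xs":47},"m":{"c":4,"d":95},"yrc":[15,8],"z":{"b":66,"lxx":18,"q":59}},"x":{"ldz":{"rp":58,"w":91},"u":49,"z":[84,3,24]},"xi":[[55,17],{"m":66,"uyx":76,"v":94}]}
After op 5 (replace /kk/m/c 92): {"kk":{"hrt":{"ejc":55,"l":44,"r":88,"xs":47},"m":{"c":92,"d":95},"yrc":[15,8],"z":{"b":66,"lxx":18,"q":59}},"x":{"ldz":{"rp":58,"w":91},"u":49,"z":[84,3,24]},"xi":[[55,17],{"m":66,"uyx":76,"v":94}]}
After op 6 (remove /xi/1/m): {"kk":{"hrt":{"ejc":55,"l":44,"r":88,"xs":47},"m":{"c":92,"d":95},"yrc":[15,8],"z":{"b":66,"lxx":18,"q":59}},"x":{"ldz":{"rp":58,"w":91},"u":49,"z":[84,3,24]},"xi":[[55,17],{"uyx":76,"v":94}]}
After op 7 (add /kk/yrc/1 80): {"kk":{"hrt":{"ejc":55,"l":44,"r":88,"xs":47},"m":{"c":92,"d":95},"yrc":[15,80,8],"z":{"b":66,"lxx":18,"q":59}},"x":{"ldz":{"rp":58,"w":91},"u":49,"z":[84,3,24]},"xi":[[55,17],{"uyx":76,"v":94}]}
After op 8 (replace /kk/z 20): {"kk":{"hrt":{"ejc":55,"l":44,"r":88,"xs":47},"m":{"c":92,"d":95},"yrc":[15,80,8],"z":20},"x":{"ldz":{"rp":58,"w":91},"u":49,"z":[84,3,24]},"xi":[[55,17],{"uyx":76,"v":94}]}
After op 9 (replace /x/z/2 66): {"kk":{"hrt":{"ejc":55,"l":44,"r":88,"xs":47},"m":{"c":92,"d":95},"yrc":[15,80,8],"z":20},"x":{"ldz":{"rp":58,"w":91},"u":49,"z":[84,3,66]},"xi":[[55,17],{"uyx":76,"v":94}]}
After op 10 (remove /kk/m): {"kk":{"hrt":{"ejc":55,"l":44,"r":88,"xs":47},"yrc":[15,80,8],"z":20},"x":{"ldz":{"rp":58,"w":91},"u":49,"z":[84,3,66]},"xi":[[55,17],{"uyx":76,"v":94}]}
After op 11 (remove /kk/yrc/0): {"kk":{"hrt":{"ejc":55,"l":44,"r":88,"xs":47},"yrc":[80,8],"z":20},"x":{"ldz":{"rp":58,"w":91},"u":49,"z":[84,3,66]},"xi":[[55,17],{"uyx":76,"v":94}]}
After op 12 (add /xi/1 81): {"kk":{"hrt":{"ejc":55,"l":44,"r":88,"xs":47},"yrc":[80,8],"z":20},"x":{"ldz":{"rp":58,"w":91},"u":49,"z":[84,3,66]},"xi":[[55,17],81,{"uyx":76,"v":94}]}
After op 13 (remove /x/ldz/rp): {"kk":{"hrt":{"ejc":55,"l":44,"r":88,"xs":47},"yrc":[80,8],"z":20},"x":{"ldz":{"w":91},"u":49,"z":[84,3,66]},"xi":[[55,17],81,{"uyx":76,"v":94}]}
Value at /x/u: 49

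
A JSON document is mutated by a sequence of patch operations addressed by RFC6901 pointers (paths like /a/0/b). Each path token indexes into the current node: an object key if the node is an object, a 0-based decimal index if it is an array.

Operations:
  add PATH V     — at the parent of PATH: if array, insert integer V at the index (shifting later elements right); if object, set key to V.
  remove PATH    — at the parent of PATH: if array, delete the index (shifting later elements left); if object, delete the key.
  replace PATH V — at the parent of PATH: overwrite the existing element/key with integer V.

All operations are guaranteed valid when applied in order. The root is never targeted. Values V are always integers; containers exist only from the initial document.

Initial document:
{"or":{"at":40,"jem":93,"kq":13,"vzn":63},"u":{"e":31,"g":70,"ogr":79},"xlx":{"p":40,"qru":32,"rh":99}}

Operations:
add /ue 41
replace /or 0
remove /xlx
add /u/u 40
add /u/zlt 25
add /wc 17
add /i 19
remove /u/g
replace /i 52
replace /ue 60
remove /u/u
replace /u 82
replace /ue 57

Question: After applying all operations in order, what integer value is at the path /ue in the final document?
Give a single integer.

After op 1 (add /ue 41): {"or":{"at":40,"jem":93,"kq":13,"vzn":63},"u":{"e":31,"g":70,"ogr":79},"ue":41,"xlx":{"p":40,"qru":32,"rh":99}}
After op 2 (replace /or 0): {"or":0,"u":{"e":31,"g":70,"ogr":79},"ue":41,"xlx":{"p":40,"qru":32,"rh":99}}
After op 3 (remove /xlx): {"or":0,"u":{"e":31,"g":70,"ogr":79},"ue":41}
After op 4 (add /u/u 40): {"or":0,"u":{"e":31,"g":70,"ogr":79,"u":40},"ue":41}
After op 5 (add /u/zlt 25): {"or":0,"u":{"e":31,"g":70,"ogr":79,"u":40,"zlt":25},"ue":41}
After op 6 (add /wc 17): {"or":0,"u":{"e":31,"g":70,"ogr":79,"u":40,"zlt":25},"ue":41,"wc":17}
After op 7 (add /i 19): {"i":19,"or":0,"u":{"e":31,"g":70,"ogr":79,"u":40,"zlt":25},"ue":41,"wc":17}
After op 8 (remove /u/g): {"i":19,"or":0,"u":{"e":31,"ogr":79,"u":40,"zlt":25},"ue":41,"wc":17}
After op 9 (replace /i 52): {"i":52,"or":0,"u":{"e":31,"ogr":79,"u":40,"zlt":25},"ue":41,"wc":17}
After op 10 (replace /ue 60): {"i":52,"or":0,"u":{"e":31,"ogr":79,"u":40,"zlt":25},"ue":60,"wc":17}
After op 11 (remove /u/u): {"i":52,"or":0,"u":{"e":31,"ogr":79,"zlt":25},"ue":60,"wc":17}
After op 12 (replace /u 82): {"i":52,"or":0,"u":82,"ue":60,"wc":17}
After op 13 (replace /ue 57): {"i":52,"or":0,"u":82,"ue":57,"wc":17}
Value at /ue: 57

Answer: 57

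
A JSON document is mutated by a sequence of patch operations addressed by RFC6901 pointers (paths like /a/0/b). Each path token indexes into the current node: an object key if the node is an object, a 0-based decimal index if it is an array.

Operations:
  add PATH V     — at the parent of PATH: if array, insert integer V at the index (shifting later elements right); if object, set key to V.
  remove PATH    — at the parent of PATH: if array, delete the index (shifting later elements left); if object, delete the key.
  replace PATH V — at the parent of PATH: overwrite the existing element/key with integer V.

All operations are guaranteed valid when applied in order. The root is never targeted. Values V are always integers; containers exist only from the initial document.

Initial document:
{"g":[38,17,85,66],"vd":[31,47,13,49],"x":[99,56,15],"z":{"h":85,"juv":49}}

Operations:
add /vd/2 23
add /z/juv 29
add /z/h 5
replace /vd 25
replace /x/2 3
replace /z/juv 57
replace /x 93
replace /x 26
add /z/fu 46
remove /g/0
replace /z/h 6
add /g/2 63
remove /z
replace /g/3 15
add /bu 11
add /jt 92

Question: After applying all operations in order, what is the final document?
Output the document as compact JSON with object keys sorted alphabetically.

After op 1 (add /vd/2 23): {"g":[38,17,85,66],"vd":[31,47,23,13,49],"x":[99,56,15],"z":{"h":85,"juv":49}}
After op 2 (add /z/juv 29): {"g":[38,17,85,66],"vd":[31,47,23,13,49],"x":[99,56,15],"z":{"h":85,"juv":29}}
After op 3 (add /z/h 5): {"g":[38,17,85,66],"vd":[31,47,23,13,49],"x":[99,56,15],"z":{"h":5,"juv":29}}
After op 4 (replace /vd 25): {"g":[38,17,85,66],"vd":25,"x":[99,56,15],"z":{"h":5,"juv":29}}
After op 5 (replace /x/2 3): {"g":[38,17,85,66],"vd":25,"x":[99,56,3],"z":{"h":5,"juv":29}}
After op 6 (replace /z/juv 57): {"g":[38,17,85,66],"vd":25,"x":[99,56,3],"z":{"h":5,"juv":57}}
After op 7 (replace /x 93): {"g":[38,17,85,66],"vd":25,"x":93,"z":{"h":5,"juv":57}}
After op 8 (replace /x 26): {"g":[38,17,85,66],"vd":25,"x":26,"z":{"h":5,"juv":57}}
After op 9 (add /z/fu 46): {"g":[38,17,85,66],"vd":25,"x":26,"z":{"fu":46,"h":5,"juv":57}}
After op 10 (remove /g/0): {"g":[17,85,66],"vd":25,"x":26,"z":{"fu":46,"h":5,"juv":57}}
After op 11 (replace /z/h 6): {"g":[17,85,66],"vd":25,"x":26,"z":{"fu":46,"h":6,"juv":57}}
After op 12 (add /g/2 63): {"g":[17,85,63,66],"vd":25,"x":26,"z":{"fu":46,"h":6,"juv":57}}
After op 13 (remove /z): {"g":[17,85,63,66],"vd":25,"x":26}
After op 14 (replace /g/3 15): {"g":[17,85,63,15],"vd":25,"x":26}
After op 15 (add /bu 11): {"bu":11,"g":[17,85,63,15],"vd":25,"x":26}
After op 16 (add /jt 92): {"bu":11,"g":[17,85,63,15],"jt":92,"vd":25,"x":26}

Answer: {"bu":11,"g":[17,85,63,15],"jt":92,"vd":25,"x":26}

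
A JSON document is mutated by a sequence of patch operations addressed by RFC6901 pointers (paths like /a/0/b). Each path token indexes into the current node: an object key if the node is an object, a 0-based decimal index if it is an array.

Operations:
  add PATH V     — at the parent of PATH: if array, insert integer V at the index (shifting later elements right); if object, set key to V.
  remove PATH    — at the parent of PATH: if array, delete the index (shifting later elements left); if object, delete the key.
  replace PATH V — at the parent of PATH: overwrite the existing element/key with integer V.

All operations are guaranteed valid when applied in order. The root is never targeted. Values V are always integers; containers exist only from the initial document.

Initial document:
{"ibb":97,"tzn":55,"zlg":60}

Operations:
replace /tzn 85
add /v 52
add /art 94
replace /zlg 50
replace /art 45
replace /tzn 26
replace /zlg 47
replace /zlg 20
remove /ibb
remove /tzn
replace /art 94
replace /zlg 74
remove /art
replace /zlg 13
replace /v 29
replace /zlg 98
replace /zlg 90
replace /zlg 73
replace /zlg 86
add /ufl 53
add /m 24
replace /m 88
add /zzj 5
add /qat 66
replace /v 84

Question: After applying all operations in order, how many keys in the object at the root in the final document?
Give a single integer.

After op 1 (replace /tzn 85): {"ibb":97,"tzn":85,"zlg":60}
After op 2 (add /v 52): {"ibb":97,"tzn":85,"v":52,"zlg":60}
After op 3 (add /art 94): {"art":94,"ibb":97,"tzn":85,"v":52,"zlg":60}
After op 4 (replace /zlg 50): {"art":94,"ibb":97,"tzn":85,"v":52,"zlg":50}
After op 5 (replace /art 45): {"art":45,"ibb":97,"tzn":85,"v":52,"zlg":50}
After op 6 (replace /tzn 26): {"art":45,"ibb":97,"tzn":26,"v":52,"zlg":50}
After op 7 (replace /zlg 47): {"art":45,"ibb":97,"tzn":26,"v":52,"zlg":47}
After op 8 (replace /zlg 20): {"art":45,"ibb":97,"tzn":26,"v":52,"zlg":20}
After op 9 (remove /ibb): {"art":45,"tzn":26,"v":52,"zlg":20}
After op 10 (remove /tzn): {"art":45,"v":52,"zlg":20}
After op 11 (replace /art 94): {"art":94,"v":52,"zlg":20}
After op 12 (replace /zlg 74): {"art":94,"v":52,"zlg":74}
After op 13 (remove /art): {"v":52,"zlg":74}
After op 14 (replace /zlg 13): {"v":52,"zlg":13}
After op 15 (replace /v 29): {"v":29,"zlg":13}
After op 16 (replace /zlg 98): {"v":29,"zlg":98}
After op 17 (replace /zlg 90): {"v":29,"zlg":90}
After op 18 (replace /zlg 73): {"v":29,"zlg":73}
After op 19 (replace /zlg 86): {"v":29,"zlg":86}
After op 20 (add /ufl 53): {"ufl":53,"v":29,"zlg":86}
After op 21 (add /m 24): {"m":24,"ufl":53,"v":29,"zlg":86}
After op 22 (replace /m 88): {"m":88,"ufl":53,"v":29,"zlg":86}
After op 23 (add /zzj 5): {"m":88,"ufl":53,"v":29,"zlg":86,"zzj":5}
After op 24 (add /qat 66): {"m":88,"qat":66,"ufl":53,"v":29,"zlg":86,"zzj":5}
After op 25 (replace /v 84): {"m":88,"qat":66,"ufl":53,"v":84,"zlg":86,"zzj":5}
Size at the root: 6

Answer: 6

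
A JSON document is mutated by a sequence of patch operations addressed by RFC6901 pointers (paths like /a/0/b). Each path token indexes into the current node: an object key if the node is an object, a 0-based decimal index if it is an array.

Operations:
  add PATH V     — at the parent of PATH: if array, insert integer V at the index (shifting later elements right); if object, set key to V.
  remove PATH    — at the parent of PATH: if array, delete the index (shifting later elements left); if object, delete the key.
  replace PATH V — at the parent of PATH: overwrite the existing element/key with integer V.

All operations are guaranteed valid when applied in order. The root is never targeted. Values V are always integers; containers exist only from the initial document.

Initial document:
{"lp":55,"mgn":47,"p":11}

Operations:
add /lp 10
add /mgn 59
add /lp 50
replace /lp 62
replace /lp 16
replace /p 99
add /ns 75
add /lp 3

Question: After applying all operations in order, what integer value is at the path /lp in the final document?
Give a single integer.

After op 1 (add /lp 10): {"lp":10,"mgn":47,"p":11}
After op 2 (add /mgn 59): {"lp":10,"mgn":59,"p":11}
After op 3 (add /lp 50): {"lp":50,"mgn":59,"p":11}
After op 4 (replace /lp 62): {"lp":62,"mgn":59,"p":11}
After op 5 (replace /lp 16): {"lp":16,"mgn":59,"p":11}
After op 6 (replace /p 99): {"lp":16,"mgn":59,"p":99}
After op 7 (add /ns 75): {"lp":16,"mgn":59,"ns":75,"p":99}
After op 8 (add /lp 3): {"lp":3,"mgn":59,"ns":75,"p":99}
Value at /lp: 3

Answer: 3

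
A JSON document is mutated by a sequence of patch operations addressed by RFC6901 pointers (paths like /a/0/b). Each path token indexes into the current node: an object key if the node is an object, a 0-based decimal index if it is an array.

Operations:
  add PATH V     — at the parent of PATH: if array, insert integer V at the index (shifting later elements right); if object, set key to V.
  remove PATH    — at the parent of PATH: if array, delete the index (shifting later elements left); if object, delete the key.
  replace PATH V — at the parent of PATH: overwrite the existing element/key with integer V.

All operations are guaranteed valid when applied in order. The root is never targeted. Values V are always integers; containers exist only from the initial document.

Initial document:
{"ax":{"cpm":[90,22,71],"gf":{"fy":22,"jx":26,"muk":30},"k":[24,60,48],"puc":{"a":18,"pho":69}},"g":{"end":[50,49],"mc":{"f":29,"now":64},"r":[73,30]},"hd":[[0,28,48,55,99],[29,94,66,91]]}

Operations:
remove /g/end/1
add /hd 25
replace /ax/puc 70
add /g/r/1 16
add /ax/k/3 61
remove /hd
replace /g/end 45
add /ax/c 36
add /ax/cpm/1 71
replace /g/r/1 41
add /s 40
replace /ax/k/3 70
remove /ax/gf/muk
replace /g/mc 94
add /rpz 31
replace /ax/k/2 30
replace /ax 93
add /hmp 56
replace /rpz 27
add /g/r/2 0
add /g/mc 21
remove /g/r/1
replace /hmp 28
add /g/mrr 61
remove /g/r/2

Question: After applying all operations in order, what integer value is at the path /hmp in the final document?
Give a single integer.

After op 1 (remove /g/end/1): {"ax":{"cpm":[90,22,71],"gf":{"fy":22,"jx":26,"muk":30},"k":[24,60,48],"puc":{"a":18,"pho":69}},"g":{"end":[50],"mc":{"f":29,"now":64},"r":[73,30]},"hd":[[0,28,48,55,99],[29,94,66,91]]}
After op 2 (add /hd 25): {"ax":{"cpm":[90,22,71],"gf":{"fy":22,"jx":26,"muk":30},"k":[24,60,48],"puc":{"a":18,"pho":69}},"g":{"end":[50],"mc":{"f":29,"now":64},"r":[73,30]},"hd":25}
After op 3 (replace /ax/puc 70): {"ax":{"cpm":[90,22,71],"gf":{"fy":22,"jx":26,"muk":30},"k":[24,60,48],"puc":70},"g":{"end":[50],"mc":{"f":29,"now":64},"r":[73,30]},"hd":25}
After op 4 (add /g/r/1 16): {"ax":{"cpm":[90,22,71],"gf":{"fy":22,"jx":26,"muk":30},"k":[24,60,48],"puc":70},"g":{"end":[50],"mc":{"f":29,"now":64},"r":[73,16,30]},"hd":25}
After op 5 (add /ax/k/3 61): {"ax":{"cpm":[90,22,71],"gf":{"fy":22,"jx":26,"muk":30},"k":[24,60,48,61],"puc":70},"g":{"end":[50],"mc":{"f":29,"now":64},"r":[73,16,30]},"hd":25}
After op 6 (remove /hd): {"ax":{"cpm":[90,22,71],"gf":{"fy":22,"jx":26,"muk":30},"k":[24,60,48,61],"puc":70},"g":{"end":[50],"mc":{"f":29,"now":64},"r":[73,16,30]}}
After op 7 (replace /g/end 45): {"ax":{"cpm":[90,22,71],"gf":{"fy":22,"jx":26,"muk":30},"k":[24,60,48,61],"puc":70},"g":{"end":45,"mc":{"f":29,"now":64},"r":[73,16,30]}}
After op 8 (add /ax/c 36): {"ax":{"c":36,"cpm":[90,22,71],"gf":{"fy":22,"jx":26,"muk":30},"k":[24,60,48,61],"puc":70},"g":{"end":45,"mc":{"f":29,"now":64},"r":[73,16,30]}}
After op 9 (add /ax/cpm/1 71): {"ax":{"c":36,"cpm":[90,71,22,71],"gf":{"fy":22,"jx":26,"muk":30},"k":[24,60,48,61],"puc":70},"g":{"end":45,"mc":{"f":29,"now":64},"r":[73,16,30]}}
After op 10 (replace /g/r/1 41): {"ax":{"c":36,"cpm":[90,71,22,71],"gf":{"fy":22,"jx":26,"muk":30},"k":[24,60,48,61],"puc":70},"g":{"end":45,"mc":{"f":29,"now":64},"r":[73,41,30]}}
After op 11 (add /s 40): {"ax":{"c":36,"cpm":[90,71,22,71],"gf":{"fy":22,"jx":26,"muk":30},"k":[24,60,48,61],"puc":70},"g":{"end":45,"mc":{"f":29,"now":64},"r":[73,41,30]},"s":40}
After op 12 (replace /ax/k/3 70): {"ax":{"c":36,"cpm":[90,71,22,71],"gf":{"fy":22,"jx":26,"muk":30},"k":[24,60,48,70],"puc":70},"g":{"end":45,"mc":{"f":29,"now":64},"r":[73,41,30]},"s":40}
After op 13 (remove /ax/gf/muk): {"ax":{"c":36,"cpm":[90,71,22,71],"gf":{"fy":22,"jx":26},"k":[24,60,48,70],"puc":70},"g":{"end":45,"mc":{"f":29,"now":64},"r":[73,41,30]},"s":40}
After op 14 (replace /g/mc 94): {"ax":{"c":36,"cpm":[90,71,22,71],"gf":{"fy":22,"jx":26},"k":[24,60,48,70],"puc":70},"g":{"end":45,"mc":94,"r":[73,41,30]},"s":40}
After op 15 (add /rpz 31): {"ax":{"c":36,"cpm":[90,71,22,71],"gf":{"fy":22,"jx":26},"k":[24,60,48,70],"puc":70},"g":{"end":45,"mc":94,"r":[73,41,30]},"rpz":31,"s":40}
After op 16 (replace /ax/k/2 30): {"ax":{"c":36,"cpm":[90,71,22,71],"gf":{"fy":22,"jx":26},"k":[24,60,30,70],"puc":70},"g":{"end":45,"mc":94,"r":[73,41,30]},"rpz":31,"s":40}
After op 17 (replace /ax 93): {"ax":93,"g":{"end":45,"mc":94,"r":[73,41,30]},"rpz":31,"s":40}
After op 18 (add /hmp 56): {"ax":93,"g":{"end":45,"mc":94,"r":[73,41,30]},"hmp":56,"rpz":31,"s":40}
After op 19 (replace /rpz 27): {"ax":93,"g":{"end":45,"mc":94,"r":[73,41,30]},"hmp":56,"rpz":27,"s":40}
After op 20 (add /g/r/2 0): {"ax":93,"g":{"end":45,"mc":94,"r":[73,41,0,30]},"hmp":56,"rpz":27,"s":40}
After op 21 (add /g/mc 21): {"ax":93,"g":{"end":45,"mc":21,"r":[73,41,0,30]},"hmp":56,"rpz":27,"s":40}
After op 22 (remove /g/r/1): {"ax":93,"g":{"end":45,"mc":21,"r":[73,0,30]},"hmp":56,"rpz":27,"s":40}
After op 23 (replace /hmp 28): {"ax":93,"g":{"end":45,"mc":21,"r":[73,0,30]},"hmp":28,"rpz":27,"s":40}
After op 24 (add /g/mrr 61): {"ax":93,"g":{"end":45,"mc":21,"mrr":61,"r":[73,0,30]},"hmp":28,"rpz":27,"s":40}
After op 25 (remove /g/r/2): {"ax":93,"g":{"end":45,"mc":21,"mrr":61,"r":[73,0]},"hmp":28,"rpz":27,"s":40}
Value at /hmp: 28

Answer: 28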